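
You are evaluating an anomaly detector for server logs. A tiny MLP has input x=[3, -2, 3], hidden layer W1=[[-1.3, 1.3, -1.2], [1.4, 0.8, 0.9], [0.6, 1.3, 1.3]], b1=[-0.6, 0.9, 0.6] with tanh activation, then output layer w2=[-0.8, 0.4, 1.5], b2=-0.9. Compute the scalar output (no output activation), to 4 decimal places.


z1[0] = (-1.3)·(3) + (1.3)·(-2) + (-1.2)·(3) - 0.6 = -10.7
z1[1] = (1.4)·(3) + (0.8)·(-2) + (0.9)·(3) + 0.9 = 6.2
z1[2] = (0.6)·(3) + (1.3)·(-2) + (1.3)·(3) + 0.6 = 3.7
h = tanh(z1) = [-1.0, 1.0, 0.9988]
output = (-0.8)·(-1.0) + (0.4)·(1.0) + (1.5)·(0.9988) - 0.9 = 1.7982

1.7982


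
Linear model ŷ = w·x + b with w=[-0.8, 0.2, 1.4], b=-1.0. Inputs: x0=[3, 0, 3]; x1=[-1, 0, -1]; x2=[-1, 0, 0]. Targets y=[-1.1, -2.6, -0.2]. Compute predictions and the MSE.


ŷ0 = (-0.8)·(3) + (0.2)·(0) + (1.4)·(3) - 1.0 = 0.8
ŷ1 = (-0.8)·(-1) + (0.2)·(0) + (1.4)·(-1) - 1.0 = -1.6
ŷ2 = (-0.8)·(-1) + (0.2)·(0) + (1.4)·(0) - 1.0 = -0.2
errors² = [3.61, 1.0, 0.0]
MSE = 4.6100/3 = 1.5367

1.5367


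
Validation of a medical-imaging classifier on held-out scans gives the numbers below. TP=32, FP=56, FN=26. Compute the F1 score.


Precision = 32/88 = 0.3636
Recall = 32/58 = 0.5517
F1 = 2·P·R/(P+R) = 2·TP/(2·TP+FP+FN) = 64/(64+56+26) = 64/146 = 0.4384

0.4384


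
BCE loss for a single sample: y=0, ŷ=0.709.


BCE = -[y·ln(p) + (1-y)·ln(1-p)]
= -0 - 1·ln(1-0.709)
= -ln(0.291) = 1.2344

1.2344


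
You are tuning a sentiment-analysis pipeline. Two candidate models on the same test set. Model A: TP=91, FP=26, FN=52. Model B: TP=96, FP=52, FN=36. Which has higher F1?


Model A: P=91/117=0.7778, R=91/143=0.6364, F1=2PR/(P+R)=2TP/(2TP+FP+FN)=182/260=0.7
Model B: P=96/148=0.6486, R=96/132=0.7273, F1=2PR/(P+R)=2TP/(2TP+FP+FN)=192/280=0.6857
0.7 > 0.6857 → Model A

Model A


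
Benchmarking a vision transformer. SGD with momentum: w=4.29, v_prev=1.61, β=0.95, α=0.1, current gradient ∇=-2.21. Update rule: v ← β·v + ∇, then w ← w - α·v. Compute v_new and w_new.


v_new = 0.95·1.61 - 2.21 = 1.5295 - 2.21 = -0.6805
w_new = 4.29 - 0.1·-0.6805 = 4.29 + 0.06805 = 4.35805

v_new=-0.6805, w_new=4.35805


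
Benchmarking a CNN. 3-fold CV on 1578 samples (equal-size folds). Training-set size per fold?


Fold size = 1578/3 = 526
Training per fold = 1578 - 526 = 1052

1052


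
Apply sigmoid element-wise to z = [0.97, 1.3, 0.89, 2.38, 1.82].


σ(0.97) = 1/(1+e^-0.97) = 0.7251
σ(1.3) = 1/(1+e^-1.3) = 0.7858
σ(0.89) = 1/(1+e^-0.89) = 0.7089
σ(2.38) = 1/(1+e^-2.38) = 0.9153
σ(1.82) = 1/(1+e^-1.82) = 0.8606
result = [0.7251, 0.7858, 0.7089, 0.9153, 0.8606]

[0.7251, 0.7858, 0.7089, 0.9153, 0.8606]


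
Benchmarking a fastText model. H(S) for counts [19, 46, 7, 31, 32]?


Probabilities: [19/135, 46/135, 7/135, 31/135, 32/135] ≈ [0.1407, 0.3407, 0.0519, 0.2296, 0.237]
H = -((19/135)·log₂(19/135) + (46/135)·log₂(46/135) + (7/135)·log₂(7/135) + (31/135)·log₂(31/135) + (32/135)·log₂(32/135))
  = 2.1285 bits

2.1285 bits


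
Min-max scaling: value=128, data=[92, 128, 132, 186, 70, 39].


min=39, max=186
(128-39)/(186-39) = 89/147 = 0.6054

0.6054


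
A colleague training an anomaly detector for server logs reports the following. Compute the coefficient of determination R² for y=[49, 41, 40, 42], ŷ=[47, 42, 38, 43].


ȳ = 43
SS_res = Σ(y-ŷ)² = 10
SS_tot = Σ(y-ȳ)² = 50
R² = 1 - SS_res/SS_tot = 1 - 0.2 = 0.8

0.8


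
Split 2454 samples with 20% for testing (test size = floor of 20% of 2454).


Test = ⌊2454·20/100⌋ = 490
Train = 2454 - 490 = 1964

Train: 1964, Test: 490


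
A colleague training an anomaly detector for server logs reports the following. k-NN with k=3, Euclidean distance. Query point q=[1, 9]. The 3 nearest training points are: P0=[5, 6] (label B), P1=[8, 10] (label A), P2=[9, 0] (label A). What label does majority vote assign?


d(q,P0) = 5.0  (label B)
d(q,P1) = 7.0711  (label A)
d(q,P2) = 12.0416  (label A)
Votes: A=2, B=1
Majority → A

A


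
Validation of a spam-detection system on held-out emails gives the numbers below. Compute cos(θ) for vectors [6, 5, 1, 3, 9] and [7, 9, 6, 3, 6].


A·B = 6·7 + 5·9 + 1·6 + 3·3 + 9·6 = 156
‖A‖ = √152 = 12.3288, ‖B‖ = √211 = 14.5258
cos = 156/(√152·√211) = 156/√32072 = 0.8711

0.8711


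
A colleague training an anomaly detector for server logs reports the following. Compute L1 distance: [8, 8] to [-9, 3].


d = |8+ 9| + |8-3|
  = 17 + 5
  = 22

22


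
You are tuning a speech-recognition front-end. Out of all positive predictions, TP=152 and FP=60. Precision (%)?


Precision = TP/(TP+FP)
= 152/(152+60)
= 152/212 = 71.7%

71.7%


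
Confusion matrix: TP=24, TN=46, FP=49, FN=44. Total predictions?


Total = TP + TN + FP + FN
= 24 + 46 + 49 + 44
= 163
(Predicted positive: 73, predicted negative: 90)

163


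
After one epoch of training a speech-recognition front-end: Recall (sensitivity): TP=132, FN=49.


Recall = TP/(TP+FN)
= 132/(132+49)
= 132/181 = 72.93%

72.93%


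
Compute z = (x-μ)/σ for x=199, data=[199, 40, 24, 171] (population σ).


μ = 108.5, σ = 77.345
z = (199 - 108.5)/77.345 = 1.1701

1.1701


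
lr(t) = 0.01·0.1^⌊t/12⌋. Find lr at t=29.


n_drops = ⌊29/12⌋ = 2
lr = 0.01·0.1^2 = 0.01·0.01 = 0.0001

0.0001


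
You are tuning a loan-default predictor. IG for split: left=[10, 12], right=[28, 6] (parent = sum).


Parent = [38, 18], H_parent = 0.9059
H_left = 0.994 (n=22), H_right = 0.6723 (n=34)
H_children = (22/56)·0.994 + (34/56)·0.6723 = 0.7987
IG = 0.9059 - 0.7987 = 0.1072

0.1072


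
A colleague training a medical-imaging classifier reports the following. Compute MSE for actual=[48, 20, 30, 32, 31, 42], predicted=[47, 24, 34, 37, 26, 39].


Squared errors: (48-47)²=1, (20-24)²=16, (30-34)²=16, (32-37)²=25, (31-26)²=25, (42-39)²=9
Sum = 92
MSE = 92/6 = 46/3

46/3


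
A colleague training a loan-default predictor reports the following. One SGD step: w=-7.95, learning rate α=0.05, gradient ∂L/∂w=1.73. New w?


w_new = w - α·∇
= -7.95 - 0.05·1.73
= -7.95 - 0.0865
= -8.0365

-8.0365


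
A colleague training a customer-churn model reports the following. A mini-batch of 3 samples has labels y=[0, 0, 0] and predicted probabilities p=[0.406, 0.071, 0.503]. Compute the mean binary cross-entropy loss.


L[0] = -ln(1-0.406) = -ln(0.594) = 0.5209
L[1] = -ln(1-0.071) = -ln(0.929) = 0.0736
L[2] = -ln(1-0.503) = -ln(0.497) = 0.6992
mean = (0.5209 + 0.0736 + 0.6992)/3 = 0.4312

0.4312


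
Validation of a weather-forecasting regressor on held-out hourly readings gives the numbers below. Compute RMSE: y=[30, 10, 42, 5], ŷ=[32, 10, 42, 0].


MSE = 29/4 = 7.25
RMSE = √(29/4) = 2.6926

2.6926


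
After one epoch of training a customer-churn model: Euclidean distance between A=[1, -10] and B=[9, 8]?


d = √((1-9)² + (-10-8)²)
  = √(64 + 324)
  = √388 = 19.6977

19.6977


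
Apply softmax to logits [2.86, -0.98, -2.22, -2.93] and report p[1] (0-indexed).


Exponentials: e^2.86=17.4615, e^-0.98=0.3753, e^-2.22=0.1086, e^-2.93=0.0534
Sum = 17.9988
Softmax = [0.9701, 0.0209, 0.006, 0.003]
p[1] = 0.3753/17.9988 = 0.0209

0.0209


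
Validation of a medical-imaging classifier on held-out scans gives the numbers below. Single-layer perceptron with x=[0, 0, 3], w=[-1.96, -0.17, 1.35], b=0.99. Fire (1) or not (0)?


z = (0)·(-1.96) + (0)·(-0.17) + (3)·(1.35) + 0.99
  = 5.04
step(z) = 1 (z≥0)

1


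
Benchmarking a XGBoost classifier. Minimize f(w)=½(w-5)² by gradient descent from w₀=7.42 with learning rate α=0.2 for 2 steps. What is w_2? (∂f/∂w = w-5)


step 1: grad = 7.42-5 = 2.42; w = 7.42 - 0.2·(2.42) = 6.936
step 2: grad = 6.936-5 = 1.936; w = 6.936 - 0.2·(1.936) = 6.5488

6.5488


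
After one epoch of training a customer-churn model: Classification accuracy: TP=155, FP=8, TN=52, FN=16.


Accuracy = (TP+TN)/(TP+TN+FP+FN)
= (155+52)/(231)
= 207/231 = 89.61%

89.61%


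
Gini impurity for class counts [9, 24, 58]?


Probabilities: [9/91, 24/91, 58/91] ≈ [0.0989, 0.2637, 0.6374]
Σpᵢ² = (81 + 576 + 3364)/91² = 4021/8281
Gini = 1 - Σpᵢ² = 1 - 4021/8281 = 0.5144

0.5144


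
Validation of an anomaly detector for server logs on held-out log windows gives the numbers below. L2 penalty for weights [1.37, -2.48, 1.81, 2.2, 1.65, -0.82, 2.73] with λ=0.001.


‖w‖₂² = (1.37)² + (-2.48)² + (1.81)² + (2.2)² + (1.65)² + (-0.82)² + (2.73)²
     = 1.8769 + 6.1504 + 3.2761 + 4.84 + 2.7225 + 0.6724 + 7.4529
     = 26.9912
λ·‖w‖₂² = 0.001·26.9912 = 0.026991

0.026991


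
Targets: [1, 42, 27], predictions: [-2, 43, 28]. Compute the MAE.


Absolute errors: |1+ 2|=3, |42-43|=1, |27-28|=1
Sum = 5
MAE = 5/3 = 5/3

5/3


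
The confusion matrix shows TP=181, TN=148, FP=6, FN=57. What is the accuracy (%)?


Accuracy = (TP+TN)/(TP+TN+FP+FN)
= (181+148)/(392)
= 329/392 = 83.93%

83.93%


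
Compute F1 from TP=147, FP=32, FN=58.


Precision = 147/179 = 0.8212
Recall = 147/205 = 0.7171
F1 = 2·P·R/(P+R) = 2·TP/(2·TP+FP+FN) = 294/(294+32+58) = 294/384 = 0.7656

0.7656


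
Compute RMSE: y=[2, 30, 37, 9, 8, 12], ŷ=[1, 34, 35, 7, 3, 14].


MSE = 54/6 = 9
RMSE = √(54/6) = 3.0

3.0


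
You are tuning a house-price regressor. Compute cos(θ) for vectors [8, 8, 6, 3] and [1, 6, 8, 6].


A·B = 8·1 + 8·6 + 6·8 + 3·6 = 122
‖A‖ = √173 = 13.1529, ‖B‖ = √137 = 11.7047
cos = 122/(√173·√137) = 122/√23701 = 0.7925

0.7925


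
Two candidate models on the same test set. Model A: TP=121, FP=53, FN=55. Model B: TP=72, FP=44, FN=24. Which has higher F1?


Model A: P=121/174=0.6954, R=121/176=0.6875, F1=2PR/(P+R)=2TP/(2TP+FP+FN)=242/350=0.6914
Model B: P=72/116=0.6207, R=72/96=0.75, F1=2PR/(P+R)=2TP/(2TP+FP+FN)=144/212=0.6792
0.6914 > 0.6792 → Model A

Model A


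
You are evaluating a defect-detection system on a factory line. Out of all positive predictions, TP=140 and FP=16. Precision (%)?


Precision = TP/(TP+FP)
= 140/(140+16)
= 140/156 = 89.74%

89.74%


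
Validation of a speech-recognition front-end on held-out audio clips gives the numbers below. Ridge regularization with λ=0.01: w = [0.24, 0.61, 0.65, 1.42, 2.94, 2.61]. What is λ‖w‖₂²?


‖w‖₂² = (0.24)² + (0.61)² + (0.65)² + (1.42)² + (2.94)² + (2.61)²
     = 0.0576 + 0.3721 + 0.4225 + 2.0164 + 8.6436 + 6.8121
     = 18.3243
λ·‖w‖₂² = 0.01·18.3243 = 0.183243

0.183243


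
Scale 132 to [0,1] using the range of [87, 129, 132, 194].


min=87, max=194
(132-87)/(194-87) = 45/107 = 0.4206

0.4206


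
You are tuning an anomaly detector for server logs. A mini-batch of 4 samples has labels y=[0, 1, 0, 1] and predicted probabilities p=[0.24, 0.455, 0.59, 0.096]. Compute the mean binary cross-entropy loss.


L[0] = -ln(1-0.24) = -ln(0.76) = 0.2744
L[1] = -ln(0.455) = 0.7875
L[2] = -ln(1-0.59) = -ln(0.41) = 0.8916
L[3] = -ln(0.096) = 2.3434
mean = (0.2744 + 0.7875 + 0.8916 + 2.3434)/4 = 1.0742

1.0742


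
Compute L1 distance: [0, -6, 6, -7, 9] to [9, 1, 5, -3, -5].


d = |0-9| + |-6-1| + |6-5| + |-7+ 3| + |9+ 5|
  = 9 + 7 + 1 + 4 + 14
  = 35

35


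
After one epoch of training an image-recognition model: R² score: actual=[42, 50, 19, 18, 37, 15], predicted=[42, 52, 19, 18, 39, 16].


ȳ = 30.1667
SS_res = Σ(y-ŷ)² = 9
SS_tot = Σ(y-ȳ)² = 1082.83
R² = 1 - SS_res/SS_tot = 1 - 0.0083 = 0.9917

0.9917


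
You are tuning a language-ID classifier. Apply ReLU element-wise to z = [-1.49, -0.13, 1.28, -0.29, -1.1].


ReLU(-1.49) = max(0, -1.49) = 0.0
ReLU(-0.13) = max(0, -0.13) = 0.0
ReLU(1.28) = max(0, 1.28) = 1.28
ReLU(-0.29) = max(0, -0.29) = 0.0
ReLU(-1.1) = max(0, -1.1) = 0.0
result = [0.0, 0.0, 1.28, 0.0, 0.0]

[0.0, 0.0, 1.28, 0.0, 0.0]


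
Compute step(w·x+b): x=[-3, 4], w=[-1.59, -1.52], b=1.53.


z = (-3)·(-1.59) + (4)·(-1.52) + 1.53
  = 0.22
step(z) = 1 (z≥0)

1


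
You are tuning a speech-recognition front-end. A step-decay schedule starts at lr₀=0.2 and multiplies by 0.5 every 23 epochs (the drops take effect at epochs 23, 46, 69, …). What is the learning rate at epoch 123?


n_drops = ⌊123/23⌋ = 5
lr = 0.2·0.5^5 = 0.2·0.03125 = 0.00625

0.00625


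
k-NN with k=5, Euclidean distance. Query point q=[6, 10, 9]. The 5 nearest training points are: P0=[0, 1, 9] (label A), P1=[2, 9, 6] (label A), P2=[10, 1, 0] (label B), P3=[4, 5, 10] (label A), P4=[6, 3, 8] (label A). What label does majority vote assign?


d(q,P0) = 10.8167  (label A)
d(q,P1) = 5.099  (label A)
d(q,P2) = 13.3417  (label B)
d(q,P3) = 5.4772  (label A)
d(q,P4) = 7.0711  (label A)
Votes: A=4, B=1
Majority → A

A


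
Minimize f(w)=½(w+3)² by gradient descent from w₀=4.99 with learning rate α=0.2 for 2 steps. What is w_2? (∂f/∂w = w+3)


step 1: grad = 4.99+3 = 7.99; w = 4.99 - 0.2·(7.99) = 3.392
step 2: grad = 3.392+3 = 6.392; w = 3.392 - 0.2·(6.392) = 2.1136

2.1136


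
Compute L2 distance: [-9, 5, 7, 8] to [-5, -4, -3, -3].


d = √((-9+ 5)² + (5+ 4)² + (7+ 3)² + (8+ 3)²)
  = √(16 + 81 + 100 + 121)
  = √318 = 17.8326

17.8326


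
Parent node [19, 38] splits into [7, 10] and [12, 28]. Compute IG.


Parent = [19, 38], H_parent = 0.9183
H_left = 0.9774 (n=17), H_right = 0.8813 (n=40)
H_children = (17/57)·0.9774 + (40/57)·0.8813 = 0.91
IG = 0.9183 - 0.91 = 0.0083

0.0083


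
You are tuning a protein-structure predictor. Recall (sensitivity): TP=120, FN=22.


Recall = TP/(TP+FN)
= 120/(120+22)
= 120/142 = 84.51%

84.51%


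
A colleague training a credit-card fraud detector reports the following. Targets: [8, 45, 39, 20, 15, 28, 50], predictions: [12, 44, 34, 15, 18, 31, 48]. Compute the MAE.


Absolute errors: |8-12|=4, |45-44|=1, |39-34|=5, |20-15|=5, |15-18|=3, |28-31|=3, |50-48|=2
Sum = 23
MAE = 23/7 = 23/7

23/7


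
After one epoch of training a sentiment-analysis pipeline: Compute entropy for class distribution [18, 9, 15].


Probabilities: [18/42, 9/42, 15/42] ≈ [0.4286, 0.2143, 0.3571]
H = -((18/42)·log₂(18/42) + (9/42)·log₂(9/42) + (15/42)·log₂(15/42))
  = 1.5306 bits

1.5306 bits


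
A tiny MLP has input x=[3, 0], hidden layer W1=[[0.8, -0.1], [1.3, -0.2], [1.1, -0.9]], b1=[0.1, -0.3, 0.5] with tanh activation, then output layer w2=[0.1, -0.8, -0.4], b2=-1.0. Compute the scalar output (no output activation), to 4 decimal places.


z1[0] = (0.8)·(3) + (-0.1)·(0) + 0.1 = 2.5
z1[1] = (1.3)·(3) + (-0.2)·(0) - 0.3 = 3.6
z1[2] = (1.1)·(3) + (-0.9)·(0) + 0.5 = 3.8
h = tanh(z1) = [0.9866, 0.9985, 0.999]
output = (0.1)·(0.9866) + (-0.8)·(0.9985) + (-0.4)·(0.999) - 1.0 = -2.0997

-2.0997


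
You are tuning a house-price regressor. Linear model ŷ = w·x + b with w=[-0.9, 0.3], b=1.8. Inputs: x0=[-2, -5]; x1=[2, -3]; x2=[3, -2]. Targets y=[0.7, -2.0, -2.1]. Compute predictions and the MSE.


ŷ0 = (-0.9)·(-2) + (0.3)·(-5) + 1.8 = 2.1
ŷ1 = (-0.9)·(2) + (0.3)·(-3) + 1.8 = -0.9
ŷ2 = (-0.9)·(3) + (0.3)·(-2) + 1.8 = -1.5
errors² = [1.96, 1.21, 0.36]
MSE = 3.5300/3 = 1.1767

1.1767


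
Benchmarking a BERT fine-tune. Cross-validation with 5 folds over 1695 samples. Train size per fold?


Fold size = 1695/5 = 339
Training per fold = 1695 - 339 = 1356

1356


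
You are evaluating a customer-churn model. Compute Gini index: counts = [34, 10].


Probabilities: [34/44, 10/44] ≈ [0.7727, 0.2273]
Σpᵢ² = (1156 + 100)/44² = 1256/1936
Gini = 1 - Σpᵢ² = 1 - 1256/1936 = 0.3512

0.3512


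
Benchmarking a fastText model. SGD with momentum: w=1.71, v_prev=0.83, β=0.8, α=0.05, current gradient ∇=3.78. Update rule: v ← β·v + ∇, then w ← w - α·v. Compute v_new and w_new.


v_new = 0.8·0.83 + 3.78 = 0.664 + 3.78 = 4.444
w_new = 1.71 - 0.05·4.444 = 1.71 - 0.2222 = 1.4878

v_new=4.444, w_new=1.4878


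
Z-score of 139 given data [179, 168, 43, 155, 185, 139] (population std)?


μ = 144.8333, σ = 48.0014
z = (139 - 144.8333)/48.0014 = -0.1215

-0.1215


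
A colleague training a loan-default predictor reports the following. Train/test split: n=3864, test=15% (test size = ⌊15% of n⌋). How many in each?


Test = ⌊3864·15/100⌋ = 579
Train = 3864 - 579 = 3285

Train: 3285, Test: 579


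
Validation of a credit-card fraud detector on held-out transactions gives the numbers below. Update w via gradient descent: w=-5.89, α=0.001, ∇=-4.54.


w_new = w - α·∇
= -5.89 - 0.001·-4.54
= -5.89 + 0.00454
= -5.88546

-5.88546


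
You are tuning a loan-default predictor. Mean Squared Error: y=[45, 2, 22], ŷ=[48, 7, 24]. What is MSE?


Squared errors: (45-48)²=9, (2-7)²=25, (22-24)²=4
Sum = 38
MSE = 38/3 = 38/3

38/3


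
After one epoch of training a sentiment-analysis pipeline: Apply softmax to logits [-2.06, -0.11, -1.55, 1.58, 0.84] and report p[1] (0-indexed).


Exponentials: e^-2.06=0.1275, e^-0.11=0.8958, e^-1.55=0.2122, e^1.58=4.855, e^0.84=2.3164
Sum = 8.4069
Softmax = [0.0152, 0.1066, 0.0252, 0.5775, 0.2755]
p[1] = 0.8958/8.4069 = 0.1066

0.1066


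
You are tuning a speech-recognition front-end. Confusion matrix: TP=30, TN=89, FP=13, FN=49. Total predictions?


Total = TP + TN + FP + FN
= 30 + 89 + 13 + 49
= 181
(Predicted positive: 43, predicted negative: 138)

181


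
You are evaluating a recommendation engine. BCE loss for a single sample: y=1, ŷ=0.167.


BCE = -[y·ln(p) + (1-y)·ln(1-p)]
= -1·ln(0.167) - 0
= -ln(0.167) = 1.7898

1.7898


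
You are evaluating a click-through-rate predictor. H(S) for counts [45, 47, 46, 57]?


Probabilities: [45/195, 47/195, 46/195, 57/195] ≈ [0.2308, 0.241, 0.2359, 0.2923]
H = -((45/195)·log₂(45/195) + (47/195)·log₂(47/195) + (46/195)·log₂(46/195) + (57/195)·log₂(57/195))
  = 1.9932 bits

1.9932 bits


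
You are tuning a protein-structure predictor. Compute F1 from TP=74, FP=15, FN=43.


Precision = 74/89 = 0.8315
Recall = 74/117 = 0.6325
F1 = 2·P·R/(P+R) = 2·TP/(2·TP+FP+FN) = 148/(148+15+43) = 148/206 = 0.7184

0.7184


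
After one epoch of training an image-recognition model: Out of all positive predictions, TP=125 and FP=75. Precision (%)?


Precision = TP/(TP+FP)
= 125/(125+75)
= 125/200 = 62.5%

62.5%


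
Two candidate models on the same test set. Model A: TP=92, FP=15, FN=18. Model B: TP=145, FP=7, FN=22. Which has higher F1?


Model A: P=92/107=0.8598, R=92/110=0.8364, F1=2PR/(P+R)=2TP/(2TP+FP+FN)=184/217=0.8479
Model B: P=145/152=0.9539, R=145/167=0.8683, F1=2PR/(P+R)=2TP/(2TP+FP+FN)=290/319=0.9091
0.8479 < 0.9091 → Model B

Model B


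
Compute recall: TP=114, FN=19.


Recall = TP/(TP+FN)
= 114/(114+19)
= 114/133 = 85.71%

85.71%


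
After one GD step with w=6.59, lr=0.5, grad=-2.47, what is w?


w_new = w - α·∇
= 6.59 - 0.5·-2.47
= 6.59 + 1.235
= 7.825

7.825


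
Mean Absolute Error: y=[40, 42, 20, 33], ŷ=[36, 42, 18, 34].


Absolute errors: |40-36|=4, |42-42|=0, |20-18|=2, |33-34|=1
Sum = 7
MAE = 7/4 = 7/4

7/4


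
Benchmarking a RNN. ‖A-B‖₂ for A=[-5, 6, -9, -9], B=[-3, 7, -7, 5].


d = √((-5+ 3)² + (6-7)² + (-9+ 7)² + (-9-5)²)
  = √(4 + 1 + 4 + 196)
  = √205 = 14.3178

14.3178


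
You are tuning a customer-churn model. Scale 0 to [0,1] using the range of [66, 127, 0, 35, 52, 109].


min=0, max=127
(0-0)/(127-0) = 0/127 = 0.0

0.0


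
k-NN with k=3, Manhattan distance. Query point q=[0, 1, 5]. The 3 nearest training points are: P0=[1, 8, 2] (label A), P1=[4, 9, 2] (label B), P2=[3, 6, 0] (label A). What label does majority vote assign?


d(q,P0) = 11  (label A)
d(q,P1) = 15  (label B)
d(q,P2) = 13  (label A)
Votes: A=2, B=1
Majority → A

A


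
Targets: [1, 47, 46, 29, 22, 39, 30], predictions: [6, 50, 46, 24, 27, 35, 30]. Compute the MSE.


Squared errors: (1-6)²=25, (47-50)²=9, (46-46)²=0, (29-24)²=25, (22-27)²=25, (39-35)²=16, (30-30)²=0
Sum = 100
MSE = 100/7 = 100/7

100/7


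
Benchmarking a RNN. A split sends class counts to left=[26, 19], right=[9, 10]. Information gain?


Parent = [35, 29], H_parent = 0.9937
H_left = 0.9825 (n=45), H_right = 0.998 (n=19)
H_children = (45/64)·0.9825 + (19/64)·0.998 = 0.9871
IG = 0.9937 - 0.9871 = 0.0066

0.0066


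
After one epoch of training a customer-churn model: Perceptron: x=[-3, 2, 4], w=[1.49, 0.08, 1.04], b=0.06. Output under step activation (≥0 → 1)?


z = (-3)·(1.49) + (2)·(0.08) + (4)·(1.04) + 0.06
  = -0.09
step(z) = 0 (z<0)

0


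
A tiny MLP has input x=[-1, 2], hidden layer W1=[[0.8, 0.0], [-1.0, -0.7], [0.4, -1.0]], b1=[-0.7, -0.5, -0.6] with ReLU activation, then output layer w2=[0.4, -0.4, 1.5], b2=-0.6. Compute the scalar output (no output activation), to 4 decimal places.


z1[0] = (0.8)·(-1) + (0.0)·(2) - 0.7 = -1.5
z1[1] = (-1.0)·(-1) + (-0.7)·(2) - 0.5 = -0.9
z1[2] = (0.4)·(-1) + (-1.0)·(2) - 0.6 = -3.0
h = ReLU(z1) = [0.0, 0.0, 0.0]
output = (0.4)·(0.0) + (-0.4)·(0.0) + (1.5)·(0.0) - 0.6 = -0.6

-0.6


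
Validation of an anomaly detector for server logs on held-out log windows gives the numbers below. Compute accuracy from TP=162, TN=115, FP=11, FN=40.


Accuracy = (TP+TN)/(TP+TN+FP+FN)
= (162+115)/(328)
= 277/328 = 84.45%

84.45%


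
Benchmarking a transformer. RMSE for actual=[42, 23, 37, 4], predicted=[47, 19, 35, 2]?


MSE = 49/4 = 12.25
RMSE = √(49/4) = 3.5

3.5


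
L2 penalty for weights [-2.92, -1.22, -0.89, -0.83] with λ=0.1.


‖w‖₂² = (-2.92)² + (-1.22)² + (-0.89)² + (-0.83)²
     = 8.5264 + 1.4884 + 0.7921 + 0.6889
     = 11.4958
λ·‖w‖₂² = 0.1·11.4958 = 1.14958

1.14958


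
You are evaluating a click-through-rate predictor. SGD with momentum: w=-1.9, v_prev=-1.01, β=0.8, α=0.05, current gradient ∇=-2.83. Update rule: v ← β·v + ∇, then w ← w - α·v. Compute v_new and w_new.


v_new = 0.8·-1.01 - 2.83 = -0.808 - 2.83 = -3.638
w_new = -1.9 - 0.05·-3.638 = -1.9 + 0.1819 = -1.7181

v_new=-3.638, w_new=-1.7181


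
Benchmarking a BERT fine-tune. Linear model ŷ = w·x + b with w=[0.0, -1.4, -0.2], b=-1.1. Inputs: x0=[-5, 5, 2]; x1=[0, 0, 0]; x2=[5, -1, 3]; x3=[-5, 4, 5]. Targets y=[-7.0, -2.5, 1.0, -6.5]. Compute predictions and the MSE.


ŷ0 = (0.0)·(-5) + (-1.4)·(5) + (-0.2)·(2) - 1.1 = -8.5
ŷ1 = (0.0)·(0) + (-1.4)·(0) + (-0.2)·(0) - 1.1 = -1.1
ŷ2 = (0.0)·(5) + (-1.4)·(-1) + (-0.2)·(3) - 1.1 = -0.3
ŷ3 = (0.0)·(-5) + (-1.4)·(4) + (-0.2)·(5) - 1.1 = -7.7
errors² = [2.25, 1.96, 1.69, 1.44]
MSE = 7.3400/4 = 1.835

1.835


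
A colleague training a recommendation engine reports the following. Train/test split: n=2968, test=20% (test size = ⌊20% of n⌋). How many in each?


Test = ⌊2968·20/100⌋ = 593
Train = 2968 - 593 = 2375

Train: 2375, Test: 593


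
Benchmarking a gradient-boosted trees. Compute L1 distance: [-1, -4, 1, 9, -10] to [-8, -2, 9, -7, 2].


d = |-1+ 8| + |-4+ 2| + |1-9| + |9+ 7| + |-10-2|
  = 7 + 2 + 8 + 16 + 12
  = 45

45


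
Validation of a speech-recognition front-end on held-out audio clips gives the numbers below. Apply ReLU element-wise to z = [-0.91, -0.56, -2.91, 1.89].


ReLU(-0.91) = max(0, -0.91) = 0.0
ReLU(-0.56) = max(0, -0.56) = 0.0
ReLU(-2.91) = max(0, -2.91) = 0.0
ReLU(1.89) = max(0, 1.89) = 1.89
result = [0.0, 0.0, 0.0, 1.89]

[0.0, 0.0, 0.0, 1.89]


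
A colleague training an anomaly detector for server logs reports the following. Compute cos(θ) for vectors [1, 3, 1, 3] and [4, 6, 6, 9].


A·B = 1·4 + 3·6 + 1·6 + 3·9 = 55
‖A‖ = √20 = 4.4721, ‖B‖ = √169 = 13
cos = 55/(√20·√169) = 55/√3380 = 0.946

0.946


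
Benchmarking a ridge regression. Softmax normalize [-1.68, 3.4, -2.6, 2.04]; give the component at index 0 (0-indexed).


Exponentials: e^-1.68=0.1864, e^3.4=29.9641, e^-2.6=0.0743, e^2.04=7.6906
Sum = 37.9154
Softmax = [0.0049, 0.7903, 0.002, 0.2028]
p[0] = 0.1864/37.9154 = 0.0049

0.0049


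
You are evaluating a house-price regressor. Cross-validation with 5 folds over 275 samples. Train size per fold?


Fold size = 275/5 = 55
Training per fold = 275 - 55 = 220

220


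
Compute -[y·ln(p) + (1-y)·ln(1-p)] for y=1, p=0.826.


BCE = -[y·ln(p) + (1-y)·ln(1-p)]
= -1·ln(0.826) - 0
= -ln(0.826) = 0.1912

0.1912


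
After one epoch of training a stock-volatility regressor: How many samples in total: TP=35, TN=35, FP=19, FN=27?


Total = TP + TN + FP + FN
= 35 + 35 + 19 + 27
= 116
(Predicted positive: 54, predicted negative: 62)

116


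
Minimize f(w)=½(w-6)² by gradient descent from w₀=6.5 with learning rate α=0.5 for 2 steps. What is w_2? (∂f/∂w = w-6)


step 1: grad = 6.5-6 = 0.5; w = 6.5 - 0.5·(0.5) = 6.25
step 2: grad = 6.25-6 = 0.25; w = 6.25 - 0.5·(0.25) = 6.125

6.125


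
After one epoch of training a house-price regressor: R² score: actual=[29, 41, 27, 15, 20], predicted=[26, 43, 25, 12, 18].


ȳ = 26.4
SS_res = Σ(y-ŷ)² = 30
SS_tot = Σ(y-ȳ)² = 391.2
R² = 1 - SS_res/SS_tot = 1 - 0.0767 = 0.9233

0.9233


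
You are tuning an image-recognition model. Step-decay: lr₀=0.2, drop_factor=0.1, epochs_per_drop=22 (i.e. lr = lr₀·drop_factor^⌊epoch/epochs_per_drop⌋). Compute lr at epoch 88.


n_drops = ⌊88/22⌋ = 4
lr = 0.2·0.1^4 = 0.2·0.0001 = 0.00002

0.00002


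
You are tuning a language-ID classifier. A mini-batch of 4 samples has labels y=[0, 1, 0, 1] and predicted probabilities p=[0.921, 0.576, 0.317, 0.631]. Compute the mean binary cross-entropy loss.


L[0] = -ln(1-0.921) = -ln(0.079) = 2.5383
L[1] = -ln(0.576) = 0.5516
L[2] = -ln(1-0.317) = -ln(0.683) = 0.3813
L[3] = -ln(0.631) = 0.4604
mean = (2.5383 + 0.5516 + 0.3813 + 0.4604)/4 = 0.9829

0.9829


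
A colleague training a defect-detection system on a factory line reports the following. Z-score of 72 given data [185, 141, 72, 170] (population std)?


μ = 142, σ = 43.3993
z = (72 - 142)/43.3993 = -1.6129

-1.6129


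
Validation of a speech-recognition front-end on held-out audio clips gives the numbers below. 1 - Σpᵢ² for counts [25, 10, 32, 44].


Probabilities: [25/111, 10/111, 32/111, 44/111] ≈ [0.2252, 0.0901, 0.2883, 0.3964]
Σpᵢ² = (625 + 100 + 1024 + 1936)/111² = 3685/12321
Gini = 1 - Σpᵢ² = 1 - 3685/12321 = 0.7009

0.7009


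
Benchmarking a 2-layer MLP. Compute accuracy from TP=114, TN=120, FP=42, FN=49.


Accuracy = (TP+TN)/(TP+TN+FP+FN)
= (114+120)/(325)
= 234/325 = 72.0%

72.0%


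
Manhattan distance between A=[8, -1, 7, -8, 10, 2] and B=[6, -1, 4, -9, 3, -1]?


d = |8-6| + |-1+ 1| + |7-4| + |-8+ 9| + |10-3| + |2+ 1|
  = 2 + 0 + 3 + 1 + 7 + 3
  = 16

16


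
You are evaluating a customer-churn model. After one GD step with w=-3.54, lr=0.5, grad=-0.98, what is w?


w_new = w - α·∇
= -3.54 - 0.5·-0.98
= -3.54 + 0.49
= -3.05

-3.05


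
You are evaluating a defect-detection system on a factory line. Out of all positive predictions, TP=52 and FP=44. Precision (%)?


Precision = TP/(TP+FP)
= 52/(52+44)
= 52/96 = 54.17%

54.17%


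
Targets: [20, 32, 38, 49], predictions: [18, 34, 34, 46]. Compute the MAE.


Absolute errors: |20-18|=2, |32-34|=2, |38-34|=4, |49-46|=3
Sum = 11
MAE = 11/4 = 11/4

11/4


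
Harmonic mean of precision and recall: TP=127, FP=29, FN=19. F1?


Precision = 127/156 = 0.8141
Recall = 127/146 = 0.8699
F1 = 2·P·R/(P+R) = 2·TP/(2·TP+FP+FN) = 254/(254+29+19) = 254/302 = 0.8411

0.8411


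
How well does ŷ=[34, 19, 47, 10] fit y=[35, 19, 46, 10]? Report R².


ȳ = 27.5
SS_res = Σ(y-ŷ)² = 2
SS_tot = Σ(y-ȳ)² = 777
R² = 1 - SS_res/SS_tot = 1 - 0.0026 = 0.9974

0.9974


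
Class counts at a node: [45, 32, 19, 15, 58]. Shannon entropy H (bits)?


Probabilities: [45/169, 32/169, 19/169, 15/169, 58/169] ≈ [0.2663, 0.1893, 0.1124, 0.0888, 0.3432]
H = -((45/169)·log₂(45/169) + (32/169)·log₂(32/169) + (19/169)·log₂(19/169) + (15/169)·log₂(15/169) + (58/169)·log₂(58/169))
  = 2.157 bits

2.157 bits


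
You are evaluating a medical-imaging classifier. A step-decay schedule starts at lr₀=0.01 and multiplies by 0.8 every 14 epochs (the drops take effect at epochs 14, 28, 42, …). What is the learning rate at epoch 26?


n_drops = ⌊26/14⌋ = 1
lr = 0.01·0.8^1 = 0.01·0.8 = 0.008

0.008


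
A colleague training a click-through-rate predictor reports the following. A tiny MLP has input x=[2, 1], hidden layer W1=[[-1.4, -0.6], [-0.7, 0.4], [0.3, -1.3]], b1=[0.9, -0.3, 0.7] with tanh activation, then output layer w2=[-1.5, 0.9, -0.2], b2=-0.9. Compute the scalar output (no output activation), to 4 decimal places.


z1[0] = (-1.4)·(2) + (-0.6)·(1) + 0.9 = -2.5
z1[1] = (-0.7)·(2) + (0.4)·(1) - 0.3 = -1.3
z1[2] = (0.3)·(2) + (-1.3)·(1) + 0.7 = 0.0
h = tanh(z1) = [-0.9866, -0.8617, 0.0]
output = (-1.5)·(-0.9866) + (0.9)·(-0.8617) + (-0.2)·(0.0) - 0.9 = -0.1956

-0.1956


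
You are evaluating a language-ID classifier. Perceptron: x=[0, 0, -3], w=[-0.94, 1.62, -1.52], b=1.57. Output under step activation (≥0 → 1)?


z = (0)·(-0.94) + (0)·(1.62) + (-3)·(-1.52) + 1.57
  = 6.13
step(z) = 1 (z≥0)

1


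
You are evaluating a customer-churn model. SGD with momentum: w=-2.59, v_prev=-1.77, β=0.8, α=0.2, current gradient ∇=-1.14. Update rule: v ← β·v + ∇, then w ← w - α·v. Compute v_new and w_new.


v_new = 0.8·-1.77 - 1.14 = -1.416 - 1.14 = -2.556
w_new = -2.59 - 0.2·-2.556 = -2.59 + 0.5112 = -2.0788

v_new=-2.556, w_new=-2.0788


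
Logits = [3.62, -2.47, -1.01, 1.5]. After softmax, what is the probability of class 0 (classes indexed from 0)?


Exponentials: e^3.62=37.3376, e^-2.47=0.0846, e^-1.01=0.3642, e^1.5=4.4817
Sum = 42.2681
Softmax = [0.8834, 0.002, 0.0086, 0.106]
p[0] = 37.3376/42.2681 = 0.8834

0.8834


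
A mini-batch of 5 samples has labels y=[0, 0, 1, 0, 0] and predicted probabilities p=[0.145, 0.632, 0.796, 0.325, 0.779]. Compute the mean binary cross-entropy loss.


L[0] = -ln(1-0.145) = -ln(0.855) = 0.1567
L[1] = -ln(1-0.632) = -ln(0.368) = 0.9997
L[2] = -ln(0.796) = 0.2282
L[3] = -ln(1-0.325) = -ln(0.675) = 0.393
L[4] = -ln(1-0.779) = -ln(0.221) = 1.5096
mean = (0.1567 + 0.9997 + 0.2282 + 0.393 + 1.5096)/5 = 0.6574

0.6574


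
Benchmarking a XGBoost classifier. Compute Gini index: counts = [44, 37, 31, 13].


Probabilities: [44/125, 37/125, 31/125, 13/125] ≈ [0.352, 0.296, 0.248, 0.104]
Σpᵢ² = (1936 + 1369 + 961 + 169)/125² = 4435/15625
Gini = 1 - Σpᵢ² = 1 - 4435/15625 = 0.7162

0.7162


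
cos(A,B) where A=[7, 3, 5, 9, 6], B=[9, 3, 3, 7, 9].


A·B = 7·9 + 3·3 + 5·3 + 9·7 + 6·9 = 204
‖A‖ = √200 = 14.1421, ‖B‖ = √229 = 15.1327
cos = 204/(√200·√229) = 204/√45800 = 0.9532

0.9532


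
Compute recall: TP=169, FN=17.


Recall = TP/(TP+FN)
= 169/(169+17)
= 169/186 = 90.86%

90.86%


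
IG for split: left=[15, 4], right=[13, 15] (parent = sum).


Parent = [28, 19], H_parent = 0.9734
H_left = 0.7425 (n=19), H_right = 0.9963 (n=28)
H_children = (19/47)·0.7425 + (28/47)·0.9963 = 0.8937
IG = 0.9734 - 0.8937 = 0.0797

0.0797


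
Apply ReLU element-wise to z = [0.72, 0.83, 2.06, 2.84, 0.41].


ReLU(0.72) = max(0, 0.72) = 0.72
ReLU(0.83) = max(0, 0.83) = 0.83
ReLU(2.06) = max(0, 2.06) = 2.06
ReLU(2.84) = max(0, 2.84) = 2.84
ReLU(0.41) = max(0, 0.41) = 0.41
result = [0.72, 0.83, 2.06, 2.84, 0.41]

[0.72, 0.83, 2.06, 2.84, 0.41]


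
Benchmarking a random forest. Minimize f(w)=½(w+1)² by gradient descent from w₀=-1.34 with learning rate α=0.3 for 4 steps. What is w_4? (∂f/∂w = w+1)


step 1: grad = -1.34+1 = -0.34; w = -1.34 - 0.3·(-0.34) = -1.238
step 2: grad = -1.238+1 = -0.238; w = -1.238 - 0.3·(-0.238) = -1.1666
step 3: grad = -1.1666+1 = -0.1666; w = -1.1666 - 0.3·(-0.1666) = -1.11662
step 4: grad = -1.11662+1 = -0.11662; w = -1.11662 - 0.3·(-0.11662) = -1.081634

-1.081634


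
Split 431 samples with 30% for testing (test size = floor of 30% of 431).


Test = ⌊431·30/100⌋ = 129
Train = 431 - 129 = 302

Train: 302, Test: 129


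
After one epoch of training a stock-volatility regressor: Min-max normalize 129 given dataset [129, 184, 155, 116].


min=116, max=184
(129-116)/(184-116) = 13/68 = 0.1912

0.1912


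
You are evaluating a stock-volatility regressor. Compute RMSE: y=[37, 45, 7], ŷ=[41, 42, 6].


MSE = 26/3 = 8.6667
RMSE = √(26/3) = 2.9439

2.9439


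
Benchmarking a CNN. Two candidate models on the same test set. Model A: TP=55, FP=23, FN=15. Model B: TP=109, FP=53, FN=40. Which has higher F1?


Model A: P=55/78=0.7051, R=55/70=0.7857, F1=2PR/(P+R)=2TP/(2TP+FP+FN)=110/148=0.7432
Model B: P=109/162=0.6728, R=109/149=0.7315, F1=2PR/(P+R)=2TP/(2TP+FP+FN)=218/311=0.701
0.7432 > 0.701 → Model A

Model A


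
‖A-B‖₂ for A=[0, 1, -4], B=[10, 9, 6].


d = √((0-10)² + (1-9)² + (-4-6)²)
  = √(100 + 64 + 100)
  = √264 = 16.2481

16.2481


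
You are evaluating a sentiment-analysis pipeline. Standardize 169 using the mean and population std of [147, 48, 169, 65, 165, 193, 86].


μ = 124.7143, σ = 53.041
z = (169 - 124.7143)/53.041 = 0.8349

0.8349


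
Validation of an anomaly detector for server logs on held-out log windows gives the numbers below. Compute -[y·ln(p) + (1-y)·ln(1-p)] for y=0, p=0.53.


BCE = -[y·ln(p) + (1-y)·ln(1-p)]
= -0 - 1·ln(1-0.53)
= -ln(0.47) = 0.755

0.755


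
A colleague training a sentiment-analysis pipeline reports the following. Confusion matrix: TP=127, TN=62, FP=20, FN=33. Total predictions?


Total = TP + TN + FP + FN
= 127 + 62 + 20 + 33
= 242
(Predicted positive: 147, predicted negative: 95)

242


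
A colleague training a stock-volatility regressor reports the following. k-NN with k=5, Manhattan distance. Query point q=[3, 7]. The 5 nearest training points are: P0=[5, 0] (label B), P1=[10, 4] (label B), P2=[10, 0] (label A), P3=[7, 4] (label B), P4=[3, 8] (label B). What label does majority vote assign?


d(q,P0) = 9  (label B)
d(q,P1) = 10  (label B)
d(q,P2) = 14  (label A)
d(q,P3) = 7  (label B)
d(q,P4) = 1  (label B)
Votes: A=1, B=4
Majority → B

B


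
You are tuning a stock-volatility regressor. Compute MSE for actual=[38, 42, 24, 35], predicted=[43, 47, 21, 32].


Squared errors: (38-43)²=25, (42-47)²=25, (24-21)²=9, (35-32)²=9
Sum = 68
MSE = 68/4 = 17

17


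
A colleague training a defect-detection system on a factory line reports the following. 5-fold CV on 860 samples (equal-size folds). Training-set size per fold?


Fold size = 860/5 = 172
Training per fold = 860 - 172 = 688

688


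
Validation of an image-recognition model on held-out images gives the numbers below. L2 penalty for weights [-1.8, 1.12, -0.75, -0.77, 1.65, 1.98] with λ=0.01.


‖w‖₂² = (-1.8)² + (1.12)² + (-0.75)² + (-0.77)² + (1.65)² + (1.98)²
     = 3.24 + 1.2544 + 0.5625 + 0.5929 + 2.7225 + 3.9204
     = 12.2927
λ·‖w‖₂² = 0.01·12.2927 = 0.122927

0.122927


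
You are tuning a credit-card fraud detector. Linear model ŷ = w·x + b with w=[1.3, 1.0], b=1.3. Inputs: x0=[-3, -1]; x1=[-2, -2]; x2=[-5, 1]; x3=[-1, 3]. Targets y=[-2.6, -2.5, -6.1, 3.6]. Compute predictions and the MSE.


ŷ0 = (1.3)·(-3) + (1.0)·(-1) + 1.3 = -3.6
ŷ1 = (1.3)·(-2) + (1.0)·(-2) + 1.3 = -3.3
ŷ2 = (1.3)·(-5) + (1.0)·(1) + 1.3 = -4.2
ŷ3 = (1.3)·(-1) + (1.0)·(3) + 1.3 = 3.0
errors² = [1.0, 0.64, 3.61, 0.36]
MSE = 5.6100/4 = 1.4025

1.4025


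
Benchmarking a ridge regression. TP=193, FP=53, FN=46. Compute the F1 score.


Precision = 193/246 = 0.7846
Recall = 193/239 = 0.8075
F1 = 2·P·R/(P+R) = 2·TP/(2·TP+FP+FN) = 386/(386+53+46) = 386/485 = 0.7959

0.7959


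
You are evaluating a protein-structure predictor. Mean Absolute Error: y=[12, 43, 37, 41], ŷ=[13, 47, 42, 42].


Absolute errors: |12-13|=1, |43-47|=4, |37-42|=5, |41-42|=1
Sum = 11
MAE = 11/4 = 11/4

11/4


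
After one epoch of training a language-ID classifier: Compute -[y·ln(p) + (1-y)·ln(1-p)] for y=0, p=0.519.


BCE = -[y·ln(p) + (1-y)·ln(1-p)]
= -0 - 1·ln(1-0.519)
= -ln(0.481) = 0.7319

0.7319


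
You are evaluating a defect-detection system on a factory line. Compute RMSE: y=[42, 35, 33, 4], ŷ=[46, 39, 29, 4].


MSE = 48/4 = 12
RMSE = √(48/4) = 3.4641

3.4641


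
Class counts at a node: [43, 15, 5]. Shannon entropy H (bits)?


Probabilities: [43/63, 15/63, 5/63] ≈ [0.6825, 0.2381, 0.0794]
H = -((43/63)·log₂(43/63) + (15/63)·log₂(15/63) + (5/63)·log₂(5/63))
  = 1.1591 bits

1.1591 bits


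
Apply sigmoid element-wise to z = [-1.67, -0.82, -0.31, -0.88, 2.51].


σ(-1.67) = 1/(1+e^1.67) = 0.1584
σ(-0.82) = 1/(1+e^0.82) = 0.3058
σ(-0.31) = 1/(1+e^0.31) = 0.4231
σ(-0.88) = 1/(1+e^0.88) = 0.2932
σ(2.51) = 1/(1+e^-2.51) = 0.9248
result = [0.1584, 0.3058, 0.4231, 0.2932, 0.9248]

[0.1584, 0.3058, 0.4231, 0.2932, 0.9248]


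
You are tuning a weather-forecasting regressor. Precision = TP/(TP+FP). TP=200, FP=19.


Precision = TP/(TP+FP)
= 200/(200+19)
= 200/219 = 91.32%

91.32%


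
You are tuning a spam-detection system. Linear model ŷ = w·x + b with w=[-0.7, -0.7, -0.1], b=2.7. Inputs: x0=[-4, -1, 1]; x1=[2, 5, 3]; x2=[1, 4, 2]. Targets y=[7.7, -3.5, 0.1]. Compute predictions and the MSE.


ŷ0 = (-0.7)·(-4) + (-0.7)·(-1) + (-0.1)·(1) + 2.7 = 6.1
ŷ1 = (-0.7)·(2) + (-0.7)·(5) + (-0.1)·(3) + 2.7 = -2.5
ŷ2 = (-0.7)·(1) + (-0.7)·(4) + (-0.1)·(2) + 2.7 = -1.0
errors² = [2.56, 1.0, 1.21]
MSE = 4.7700/3 = 1.59

1.59


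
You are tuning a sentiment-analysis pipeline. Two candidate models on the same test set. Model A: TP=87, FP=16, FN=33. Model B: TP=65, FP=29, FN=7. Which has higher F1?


Model A: P=87/103=0.8447, R=87/120=0.725, F1=2PR/(P+R)=2TP/(2TP+FP+FN)=174/223=0.7803
Model B: P=65/94=0.6915, R=65/72=0.9028, F1=2PR/(P+R)=2TP/(2TP+FP+FN)=130/166=0.7831
0.7803 < 0.7831 → Model B

Model B


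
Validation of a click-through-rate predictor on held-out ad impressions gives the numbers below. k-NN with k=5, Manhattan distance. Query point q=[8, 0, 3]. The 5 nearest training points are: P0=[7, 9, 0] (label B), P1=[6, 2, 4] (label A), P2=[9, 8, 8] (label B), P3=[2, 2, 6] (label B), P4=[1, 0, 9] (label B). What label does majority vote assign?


d(q,P0) = 13  (label B)
d(q,P1) = 5  (label A)
d(q,P2) = 14  (label B)
d(q,P3) = 11  (label B)
d(q,P4) = 13  (label B)
Votes: A=1, B=4
Majority → B

B


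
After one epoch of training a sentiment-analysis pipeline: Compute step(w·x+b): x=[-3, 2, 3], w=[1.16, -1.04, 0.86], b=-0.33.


z = (-3)·(1.16) + (2)·(-1.04) + (3)·(0.86) - 0.33
  = -3.31
step(z) = 0 (z<0)

0


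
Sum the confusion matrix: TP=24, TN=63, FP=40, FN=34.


Total = TP + TN + FP + FN
= 24 + 63 + 40 + 34
= 161
(Predicted positive: 64, predicted negative: 97)

161


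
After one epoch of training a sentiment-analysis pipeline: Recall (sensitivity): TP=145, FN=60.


Recall = TP/(TP+FN)
= 145/(145+60)
= 145/205 = 70.73%

70.73%


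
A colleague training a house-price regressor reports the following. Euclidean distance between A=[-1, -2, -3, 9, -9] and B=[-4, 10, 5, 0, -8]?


d = √((-1+ 4)² + (-2-10)² + (-3-5)² + (9-0)² + (-9+ 8)²)
  = √(9 + 144 + 64 + 81 + 1)
  = √299 = 17.2916

17.2916


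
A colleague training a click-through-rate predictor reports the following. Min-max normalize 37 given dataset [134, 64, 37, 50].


min=37, max=134
(37-37)/(134-37) = 0/97 = 0.0

0.0


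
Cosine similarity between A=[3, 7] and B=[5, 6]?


A·B = 3·5 + 7·6 = 57
‖A‖ = √58 = 7.6158, ‖B‖ = √61 = 7.8102
cos = 57/(√58·√61) = 57/√3538 = 0.9583

0.9583


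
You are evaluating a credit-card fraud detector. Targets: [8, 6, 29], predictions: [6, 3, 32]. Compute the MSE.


Squared errors: (8-6)²=4, (6-3)²=9, (29-32)²=9
Sum = 22
MSE = 22/3 = 22/3

22/3
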